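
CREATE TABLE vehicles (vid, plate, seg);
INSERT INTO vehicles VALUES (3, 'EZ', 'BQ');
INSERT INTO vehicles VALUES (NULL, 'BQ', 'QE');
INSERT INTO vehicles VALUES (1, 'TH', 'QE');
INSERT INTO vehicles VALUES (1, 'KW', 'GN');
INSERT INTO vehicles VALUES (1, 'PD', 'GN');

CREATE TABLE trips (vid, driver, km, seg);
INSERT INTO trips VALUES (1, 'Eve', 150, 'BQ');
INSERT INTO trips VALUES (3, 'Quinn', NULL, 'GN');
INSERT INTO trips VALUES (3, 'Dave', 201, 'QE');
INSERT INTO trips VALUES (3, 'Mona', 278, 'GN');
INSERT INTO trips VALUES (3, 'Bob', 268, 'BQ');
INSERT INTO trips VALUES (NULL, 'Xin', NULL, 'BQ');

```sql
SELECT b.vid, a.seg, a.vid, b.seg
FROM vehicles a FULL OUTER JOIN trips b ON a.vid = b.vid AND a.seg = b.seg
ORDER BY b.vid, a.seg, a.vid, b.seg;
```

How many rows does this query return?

FULL OUTER JOIN keeps every row from both sides; unmatched rows get NULL for the other side's columns.
Matching on a.vid = b.vid AND a.seg = b.seg. A NULL in a compared column never satisfies the condition.
- vid=3, seg=BQ: 1 matching b row(s), so 1 row(s) emitted.
- vid=NULL, seg=QE: no b row matches, row kept with b columns NULL.
- vid=1, seg=QE: no b row matches, row kept with b columns NULL.
- vid=1, seg=GN: no b row matches, row kept with b columns NULL.
- vid=1, seg=GN: no b row matches, row kept with b columns NULL.
- plus 5 unmatched b row(s), each kept with NULL a columns.
Total: 1 matched + 9 padded = 10 rows.

10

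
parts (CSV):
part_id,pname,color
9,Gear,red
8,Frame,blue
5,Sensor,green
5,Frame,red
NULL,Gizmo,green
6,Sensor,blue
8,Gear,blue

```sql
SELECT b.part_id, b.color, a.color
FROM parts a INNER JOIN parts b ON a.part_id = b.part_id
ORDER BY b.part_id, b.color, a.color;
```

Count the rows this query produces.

10

INNER JOIN keeps only pairs where the ON condition holds.
Matching on a.part_id = b.part_id. A NULL in a compared column never satisfies the condition.
Matched pairs: 10.
Total: 10 rows.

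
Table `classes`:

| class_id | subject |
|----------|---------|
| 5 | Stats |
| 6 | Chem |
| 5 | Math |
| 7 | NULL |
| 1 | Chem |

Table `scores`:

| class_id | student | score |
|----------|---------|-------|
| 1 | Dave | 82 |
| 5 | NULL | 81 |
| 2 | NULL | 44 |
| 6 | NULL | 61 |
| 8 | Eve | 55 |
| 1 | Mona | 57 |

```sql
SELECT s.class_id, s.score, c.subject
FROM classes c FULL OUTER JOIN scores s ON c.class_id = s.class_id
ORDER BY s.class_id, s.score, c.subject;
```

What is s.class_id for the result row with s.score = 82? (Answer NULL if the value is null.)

1

FULL OUTER JOIN keeps every row from both sides; unmatched rows get NULL for the other side's columns.
Matching on c.class_id = s.class_id.
Matched pairs: 5; unmatched c rows kept: 1; unmatched s rows kept: 2.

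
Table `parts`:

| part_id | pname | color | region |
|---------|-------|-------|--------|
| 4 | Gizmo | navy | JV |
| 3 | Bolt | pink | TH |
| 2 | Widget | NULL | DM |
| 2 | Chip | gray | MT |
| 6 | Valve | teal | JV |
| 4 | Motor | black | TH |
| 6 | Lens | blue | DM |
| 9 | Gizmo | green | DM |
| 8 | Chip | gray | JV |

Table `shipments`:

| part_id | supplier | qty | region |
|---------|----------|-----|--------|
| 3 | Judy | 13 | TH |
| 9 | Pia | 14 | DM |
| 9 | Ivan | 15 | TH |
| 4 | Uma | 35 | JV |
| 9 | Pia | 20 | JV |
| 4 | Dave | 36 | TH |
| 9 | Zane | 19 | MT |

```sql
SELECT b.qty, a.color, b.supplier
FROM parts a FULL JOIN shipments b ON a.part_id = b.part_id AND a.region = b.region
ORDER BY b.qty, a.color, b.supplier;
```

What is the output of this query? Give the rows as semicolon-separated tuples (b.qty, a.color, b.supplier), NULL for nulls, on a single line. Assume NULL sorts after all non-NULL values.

(13, pink, Judy); (14, green, Pia); (15, NULL, Ivan); (19, NULL, Zane); (20, NULL, Pia); (35, navy, Uma); (36, black, Dave); (NULL, blue, NULL); (NULL, gray, NULL); (NULL, gray, NULL); (NULL, teal, NULL); (NULL, NULL, NULL)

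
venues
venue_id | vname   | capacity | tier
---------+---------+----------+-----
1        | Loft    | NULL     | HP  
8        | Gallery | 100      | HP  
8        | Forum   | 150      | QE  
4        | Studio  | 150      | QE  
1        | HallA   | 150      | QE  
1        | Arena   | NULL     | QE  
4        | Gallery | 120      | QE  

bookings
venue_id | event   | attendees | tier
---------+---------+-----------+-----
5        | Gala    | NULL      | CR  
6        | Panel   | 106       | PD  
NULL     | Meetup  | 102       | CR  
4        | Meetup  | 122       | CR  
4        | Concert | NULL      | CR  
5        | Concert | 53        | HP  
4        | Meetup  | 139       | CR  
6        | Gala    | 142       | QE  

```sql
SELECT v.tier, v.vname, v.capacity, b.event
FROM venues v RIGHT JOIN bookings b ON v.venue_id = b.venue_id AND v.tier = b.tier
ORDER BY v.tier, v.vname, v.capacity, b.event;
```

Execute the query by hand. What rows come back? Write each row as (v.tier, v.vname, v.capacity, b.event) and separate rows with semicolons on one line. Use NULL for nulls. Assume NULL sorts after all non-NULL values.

(NULL, NULL, NULL, Concert); (NULL, NULL, NULL, Concert); (NULL, NULL, NULL, Gala); (NULL, NULL, NULL, Gala); (NULL, NULL, NULL, Meetup); (NULL, NULL, NULL, Meetup); (NULL, NULL, NULL, Meetup); (NULL, NULL, NULL, Panel)

RIGHT JOIN keeps every row from `bookings`; unmatched rows get NULL for `venues`'s columns.
Matching on v.venue_id = b.venue_id AND v.tier = b.tier. A NULL in a compared column never satisfies the condition.
Matched pairs: 0; unmatched b rows kept: 8.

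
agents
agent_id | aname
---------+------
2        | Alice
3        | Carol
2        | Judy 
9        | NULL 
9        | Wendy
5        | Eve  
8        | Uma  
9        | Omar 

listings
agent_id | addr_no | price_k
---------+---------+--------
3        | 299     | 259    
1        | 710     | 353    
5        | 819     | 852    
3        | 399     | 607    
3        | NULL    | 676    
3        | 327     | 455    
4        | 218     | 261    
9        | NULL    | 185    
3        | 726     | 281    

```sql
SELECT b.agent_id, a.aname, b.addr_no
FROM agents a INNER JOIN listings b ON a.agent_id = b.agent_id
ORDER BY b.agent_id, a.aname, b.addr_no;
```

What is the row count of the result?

9

INNER JOIN keeps only pairs where the ON condition holds.
Matching on a.agent_id = b.agent_id.
- agent_id=2: no matching b row, dropped.
- agent_id=3: 5 matching b row(s), so 5 row(s) emitted.
- agent_id=2: no matching b row, dropped.
- agent_id=9: 1 matching b row(s), so 1 row(s) emitted.
- agent_id=9: 1 matching b row(s), so 1 row(s) emitted.
- agent_id=5: 1 matching b row(s), so 1 row(s) emitted.
- agent_id=8: no matching b row, dropped.
- agent_id=9: 1 matching b row(s), so 1 row(s) emitted.
Total: 9 rows.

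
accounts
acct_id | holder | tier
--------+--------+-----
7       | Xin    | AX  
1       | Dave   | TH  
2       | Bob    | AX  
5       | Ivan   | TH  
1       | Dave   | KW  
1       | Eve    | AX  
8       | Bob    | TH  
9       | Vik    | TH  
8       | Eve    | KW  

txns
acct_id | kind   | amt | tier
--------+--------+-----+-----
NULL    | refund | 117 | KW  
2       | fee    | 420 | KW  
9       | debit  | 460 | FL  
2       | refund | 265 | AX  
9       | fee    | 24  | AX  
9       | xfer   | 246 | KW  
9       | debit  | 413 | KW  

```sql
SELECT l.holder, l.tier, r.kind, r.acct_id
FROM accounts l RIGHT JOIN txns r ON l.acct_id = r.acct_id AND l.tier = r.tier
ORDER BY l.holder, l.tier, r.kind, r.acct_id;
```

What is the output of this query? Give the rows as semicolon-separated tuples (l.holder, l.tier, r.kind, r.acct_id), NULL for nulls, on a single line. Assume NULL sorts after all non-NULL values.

(Bob, AX, refund, 2); (NULL, NULL, debit, 9); (NULL, NULL, debit, 9); (NULL, NULL, fee, 2); (NULL, NULL, fee, 9); (NULL, NULL, refund, NULL); (NULL, NULL, xfer, 9)

RIGHT JOIN keeps every row from `txns`; unmatched rows get NULL for `accounts`'s columns.
Matching on l.acct_id = r.acct_id AND l.tier = r.tier. A NULL in a compared column never satisfies the condition.
Matched pairs: 1; unmatched r rows kept: 6.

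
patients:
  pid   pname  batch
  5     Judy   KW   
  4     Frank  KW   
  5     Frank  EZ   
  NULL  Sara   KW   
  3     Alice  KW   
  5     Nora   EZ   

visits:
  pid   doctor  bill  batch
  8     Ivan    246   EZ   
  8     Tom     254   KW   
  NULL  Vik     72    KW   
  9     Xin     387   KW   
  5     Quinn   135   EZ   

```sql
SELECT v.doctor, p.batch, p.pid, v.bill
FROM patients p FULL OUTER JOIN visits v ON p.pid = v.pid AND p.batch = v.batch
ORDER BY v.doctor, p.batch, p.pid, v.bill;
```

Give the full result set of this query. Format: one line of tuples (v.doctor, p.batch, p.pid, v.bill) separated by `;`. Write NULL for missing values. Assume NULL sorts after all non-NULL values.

(Ivan, NULL, NULL, 246); (Quinn, EZ, 5, 135); (Quinn, EZ, 5, 135); (Tom, NULL, NULL, 254); (Vik, NULL, NULL, 72); (Xin, NULL, NULL, 387); (NULL, KW, 3, NULL); (NULL, KW, 4, NULL); (NULL, KW, 5, NULL); (NULL, KW, NULL, NULL)

FULL OUTER JOIN keeps every row from both sides; unmatched rows get NULL for the other side's columns.
Matching on p.pid = v.pid AND p.batch = v.batch. A NULL in a compared column never satisfies the condition.
Matched pairs: 2; unmatched p rows kept: 4; unmatched v rows kept: 4.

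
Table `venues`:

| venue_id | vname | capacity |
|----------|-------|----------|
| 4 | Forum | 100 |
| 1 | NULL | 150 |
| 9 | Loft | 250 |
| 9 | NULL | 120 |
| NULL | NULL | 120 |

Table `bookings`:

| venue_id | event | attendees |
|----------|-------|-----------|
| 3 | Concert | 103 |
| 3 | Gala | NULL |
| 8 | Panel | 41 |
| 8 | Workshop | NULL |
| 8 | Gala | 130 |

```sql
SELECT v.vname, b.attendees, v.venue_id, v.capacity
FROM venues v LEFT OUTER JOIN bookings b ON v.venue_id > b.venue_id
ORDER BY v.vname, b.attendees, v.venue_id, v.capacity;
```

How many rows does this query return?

LEFT JOIN keeps every row from `venues`; unmatched rows get NULL for `bookings`'s columns.
Matching on v.venue_id > b.venue_id. A NULL in a compared column never satisfies the condition.
Matched pairs: 12; unmatched v rows kept: 2.
Total: 12 matched + 2 padded = 14 rows.

14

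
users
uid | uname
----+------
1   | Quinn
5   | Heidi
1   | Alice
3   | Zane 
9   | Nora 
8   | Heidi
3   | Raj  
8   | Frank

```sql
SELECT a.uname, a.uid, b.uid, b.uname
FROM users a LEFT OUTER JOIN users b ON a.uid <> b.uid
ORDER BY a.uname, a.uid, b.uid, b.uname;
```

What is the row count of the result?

50

LEFT JOIN keeps every row from `users a`; unmatched rows get NULL for `users b`'s columns.
Matching on a.uid <> b.uid.
- uid=1: 6 matching b row(s), so 6 row(s) emitted.
- uid=5: 7 matching b row(s), so 7 row(s) emitted.
- uid=1: 6 matching b row(s), so 6 row(s) emitted.
- uid=3: 6 matching b row(s), so 6 row(s) emitted.
- uid=9: 7 matching b row(s), so 7 row(s) emitted.
- uid=8: 6 matching b row(s), so 6 row(s) emitted.
- uid=3: 6 matching b row(s), so 6 row(s) emitted.
- uid=8: 6 matching b row(s), so 6 row(s) emitted.
Total: 50 rows.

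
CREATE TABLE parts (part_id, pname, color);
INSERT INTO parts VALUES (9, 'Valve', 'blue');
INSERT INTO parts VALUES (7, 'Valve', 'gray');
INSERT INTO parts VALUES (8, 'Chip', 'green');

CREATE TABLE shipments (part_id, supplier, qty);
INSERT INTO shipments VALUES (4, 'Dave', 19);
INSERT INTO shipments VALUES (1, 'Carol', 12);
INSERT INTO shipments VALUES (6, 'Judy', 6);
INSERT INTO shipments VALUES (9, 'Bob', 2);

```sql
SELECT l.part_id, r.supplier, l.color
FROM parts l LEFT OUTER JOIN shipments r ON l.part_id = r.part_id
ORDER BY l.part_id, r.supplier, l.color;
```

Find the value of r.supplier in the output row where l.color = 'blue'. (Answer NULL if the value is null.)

Bob

LEFT JOIN keeps every row from `parts`; unmatched rows get NULL for `shipments`'s columns.
Matching on l.part_id = r.part_id.
- l row (part_id=9): matches 1 r row(s) → 1 output row(s).
- l row (part_id=7): no match → kept, r columns NULL.
- l row (part_id=8): no match → kept, r columns NULL.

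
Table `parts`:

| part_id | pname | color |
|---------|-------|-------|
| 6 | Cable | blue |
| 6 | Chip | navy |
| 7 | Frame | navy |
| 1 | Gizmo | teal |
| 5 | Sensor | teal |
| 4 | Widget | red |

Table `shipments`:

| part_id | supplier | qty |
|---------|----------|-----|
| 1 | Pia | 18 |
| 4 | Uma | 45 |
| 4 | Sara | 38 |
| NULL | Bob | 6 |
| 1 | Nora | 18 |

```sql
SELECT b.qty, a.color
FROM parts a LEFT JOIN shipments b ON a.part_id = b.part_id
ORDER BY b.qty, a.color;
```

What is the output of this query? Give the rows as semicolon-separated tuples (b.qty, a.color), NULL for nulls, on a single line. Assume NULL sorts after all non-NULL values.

LEFT JOIN keeps every row from `parts`; unmatched rows get NULL for `shipments`'s columns.
Matching on a.part_id = b.part_id. A NULL in a compared column never satisfies the condition.
- a row (part_id=6): no match → kept, b columns NULL.
- a row (part_id=6): no match → kept, b columns NULL.
- a row (part_id=7): no match → kept, b columns NULL.
- a row (part_id=1): matches 2 b row(s) → 2 output row(s).
- a row (part_id=5): no match → kept, b columns NULL.
- a row (part_id=4): matches 2 b row(s) → 2 output row(s).
After projecting and ordering:
b.qty | a.color
18 | teal
18 | teal
38 | red
45 | red
NULL | blue
NULL | navy
NULL | navy
NULL | teal

(18, teal); (18, teal); (38, red); (45, red); (NULL, blue); (NULL, navy); (NULL, navy); (NULL, teal)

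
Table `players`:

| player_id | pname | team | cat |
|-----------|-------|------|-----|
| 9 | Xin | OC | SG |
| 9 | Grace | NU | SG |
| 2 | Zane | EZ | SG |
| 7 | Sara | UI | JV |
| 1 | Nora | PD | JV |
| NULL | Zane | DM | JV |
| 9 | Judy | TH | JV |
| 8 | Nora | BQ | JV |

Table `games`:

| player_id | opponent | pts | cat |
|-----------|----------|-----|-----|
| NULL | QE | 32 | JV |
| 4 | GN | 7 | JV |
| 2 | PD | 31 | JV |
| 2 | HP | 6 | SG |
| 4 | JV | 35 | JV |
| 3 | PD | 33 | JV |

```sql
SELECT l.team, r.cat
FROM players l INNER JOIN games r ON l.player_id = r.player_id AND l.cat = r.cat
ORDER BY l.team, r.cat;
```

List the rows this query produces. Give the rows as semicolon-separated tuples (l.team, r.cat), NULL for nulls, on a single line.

(EZ, SG)

INNER JOIN keeps only pairs where the ON condition holds.
Matching on l.player_id = r.player_id AND l.cat = r.cat. A NULL in a compared column never satisfies the condition.
- l (player_id=9, cat=SG) has no partner → excluded.
- l (player_id=9, cat=SG) has no partner → excluded.
- l (player_id=2, cat=SG) pairs with 1 row(s) of r.
- l (player_id=7, cat=JV) has no partner → excluded.
- l (player_id=1, cat=JV) has no partner → excluded.
- l (player_id=NULL, cat=JV) has no partner → excluded.
- l (player_id=9, cat=JV) has no partner → excluded.
- l (player_id=8, cat=JV) has no partner → excluded.
After projecting and ordering:
l.team | r.cat
EZ | SG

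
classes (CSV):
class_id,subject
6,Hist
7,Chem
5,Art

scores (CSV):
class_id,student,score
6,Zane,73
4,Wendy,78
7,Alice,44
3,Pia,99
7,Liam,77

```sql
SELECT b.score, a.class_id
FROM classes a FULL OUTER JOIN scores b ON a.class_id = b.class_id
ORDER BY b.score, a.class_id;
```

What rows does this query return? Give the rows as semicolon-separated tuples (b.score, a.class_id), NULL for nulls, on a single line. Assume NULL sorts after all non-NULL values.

(44, 7); (73, 6); (77, 7); (78, NULL); (99, NULL); (NULL, 5)

FULL OUTER JOIN keeps every row from both sides; unmatched rows get NULL for the other side's columns.
Matching on a.class_id = b.class_id.
Matched pairs: 3; unmatched a rows kept: 1; unmatched b rows kept: 2.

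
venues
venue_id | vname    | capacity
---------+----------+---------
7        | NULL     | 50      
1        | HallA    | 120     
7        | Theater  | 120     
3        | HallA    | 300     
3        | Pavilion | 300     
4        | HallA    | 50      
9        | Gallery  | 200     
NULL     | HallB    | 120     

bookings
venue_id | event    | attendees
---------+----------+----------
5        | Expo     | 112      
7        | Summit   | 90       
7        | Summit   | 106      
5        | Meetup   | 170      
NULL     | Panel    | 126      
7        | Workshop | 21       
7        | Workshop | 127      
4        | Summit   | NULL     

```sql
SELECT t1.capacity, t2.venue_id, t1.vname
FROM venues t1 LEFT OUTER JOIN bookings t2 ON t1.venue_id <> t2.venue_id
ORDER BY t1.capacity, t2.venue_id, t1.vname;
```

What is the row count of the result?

LEFT JOIN keeps every row from `venues`; unmatched rows get NULL for `bookings`'s columns.
Matching on t1.venue_id <> t2.venue_id. A NULL in a compared column never satisfies the condition.
Matched pairs: 40; unmatched t1 rows kept: 1.
Total: 40 matched + 1 padded = 41 rows.

41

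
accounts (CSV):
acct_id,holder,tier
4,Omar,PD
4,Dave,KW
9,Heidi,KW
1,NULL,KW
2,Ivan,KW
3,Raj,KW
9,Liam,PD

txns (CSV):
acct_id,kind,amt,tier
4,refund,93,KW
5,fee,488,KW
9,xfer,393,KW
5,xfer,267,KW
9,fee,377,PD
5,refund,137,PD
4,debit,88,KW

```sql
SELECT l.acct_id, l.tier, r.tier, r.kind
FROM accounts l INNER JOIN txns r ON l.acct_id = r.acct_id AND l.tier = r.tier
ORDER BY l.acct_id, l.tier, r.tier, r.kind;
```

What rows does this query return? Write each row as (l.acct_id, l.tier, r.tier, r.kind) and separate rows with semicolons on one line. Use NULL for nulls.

(4, KW, KW, debit); (4, KW, KW, refund); (9, KW, KW, xfer); (9, PD, PD, fee)

INNER JOIN keeps only pairs where the ON condition holds.
Matching on l.acct_id = r.acct_id AND l.tier = r.tier.
Matched pairs: 4.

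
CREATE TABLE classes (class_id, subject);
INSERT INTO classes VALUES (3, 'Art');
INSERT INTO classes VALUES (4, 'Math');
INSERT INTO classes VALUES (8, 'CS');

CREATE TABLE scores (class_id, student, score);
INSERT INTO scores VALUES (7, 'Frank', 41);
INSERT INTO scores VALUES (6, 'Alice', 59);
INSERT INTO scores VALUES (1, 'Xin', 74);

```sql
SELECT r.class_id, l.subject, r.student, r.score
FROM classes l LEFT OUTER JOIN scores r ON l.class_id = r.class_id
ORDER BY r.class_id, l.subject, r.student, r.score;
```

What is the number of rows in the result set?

LEFT JOIN keeps every row from `classes`; unmatched rows get NULL for `scores`'s columns.
Matching on l.class_id = r.class_id.
- class_id=3: no r row matches, row kept with r columns NULL.
- class_id=4: no r row matches, row kept with r columns NULL.
- class_id=8: no r row matches, row kept with r columns NULL.
Total: 0 matched + 3 padded = 3 rows.

3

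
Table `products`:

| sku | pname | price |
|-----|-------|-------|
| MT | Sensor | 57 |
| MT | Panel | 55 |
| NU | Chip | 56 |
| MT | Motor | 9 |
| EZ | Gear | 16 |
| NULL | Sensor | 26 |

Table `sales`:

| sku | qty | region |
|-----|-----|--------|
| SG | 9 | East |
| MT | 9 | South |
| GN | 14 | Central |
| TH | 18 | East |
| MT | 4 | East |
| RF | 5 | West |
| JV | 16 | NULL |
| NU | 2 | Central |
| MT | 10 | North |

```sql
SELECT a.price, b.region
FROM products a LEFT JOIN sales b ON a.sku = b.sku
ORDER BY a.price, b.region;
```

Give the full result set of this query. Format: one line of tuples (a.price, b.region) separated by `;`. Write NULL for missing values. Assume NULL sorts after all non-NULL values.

(9, East); (9, North); (9, South); (16, NULL); (26, NULL); (55, East); (55, North); (55, South); (56, Central); (57, East); (57, North); (57, South)

LEFT JOIN keeps every row from `products`; unmatched rows get NULL for `sales`'s columns.
Matching on a.sku = b.sku. A NULL in a compared column never satisfies the condition.
Matched pairs: 10; unmatched a rows kept: 2.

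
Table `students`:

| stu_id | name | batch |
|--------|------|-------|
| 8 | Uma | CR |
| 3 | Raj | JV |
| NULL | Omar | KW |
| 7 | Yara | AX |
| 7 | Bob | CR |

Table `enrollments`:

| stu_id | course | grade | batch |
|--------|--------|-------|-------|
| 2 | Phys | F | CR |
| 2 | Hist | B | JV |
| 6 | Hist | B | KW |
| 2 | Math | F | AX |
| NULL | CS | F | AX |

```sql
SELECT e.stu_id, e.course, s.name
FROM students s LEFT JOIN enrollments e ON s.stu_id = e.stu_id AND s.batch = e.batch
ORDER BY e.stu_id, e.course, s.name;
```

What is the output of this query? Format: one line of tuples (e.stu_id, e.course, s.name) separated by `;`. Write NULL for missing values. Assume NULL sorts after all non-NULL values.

(NULL, NULL, Bob); (NULL, NULL, Omar); (NULL, NULL, Raj); (NULL, NULL, Uma); (NULL, NULL, Yara)

LEFT JOIN keeps every row from `students`; unmatched rows get NULL for `enrollments`'s columns.
Matching on s.stu_id = e.stu_id AND s.batch = e.batch. A NULL in a compared column never satisfies the condition.
- s[0] stu_id=8, batch=CR → no match; kept with NULLs on the e side.
- s[1] stu_id=3, batch=JV → no match; kept with NULLs on the e side.
- s[2] stu_id=NULL, batch=KW → no match; kept with NULLs on the e side.
- s[3] stu_id=7, batch=AX → no match; kept with NULLs on the e side.
- s[4] stu_id=7, batch=CR → no match; kept with NULLs on the e side.
After projecting and ordering:
e.stu_id | e.course | s.name
NULL | NULL | Bob
NULL | NULL | Omar
NULL | NULL | Raj
NULL | NULL | Uma
NULL | NULL | Yara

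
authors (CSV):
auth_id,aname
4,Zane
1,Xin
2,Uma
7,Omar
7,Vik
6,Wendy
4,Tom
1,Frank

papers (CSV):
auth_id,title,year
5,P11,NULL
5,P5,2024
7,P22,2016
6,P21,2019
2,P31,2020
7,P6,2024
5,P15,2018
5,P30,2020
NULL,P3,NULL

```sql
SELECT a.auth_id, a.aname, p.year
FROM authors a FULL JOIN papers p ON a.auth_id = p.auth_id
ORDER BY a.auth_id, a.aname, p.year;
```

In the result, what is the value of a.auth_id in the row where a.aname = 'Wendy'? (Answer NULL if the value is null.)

6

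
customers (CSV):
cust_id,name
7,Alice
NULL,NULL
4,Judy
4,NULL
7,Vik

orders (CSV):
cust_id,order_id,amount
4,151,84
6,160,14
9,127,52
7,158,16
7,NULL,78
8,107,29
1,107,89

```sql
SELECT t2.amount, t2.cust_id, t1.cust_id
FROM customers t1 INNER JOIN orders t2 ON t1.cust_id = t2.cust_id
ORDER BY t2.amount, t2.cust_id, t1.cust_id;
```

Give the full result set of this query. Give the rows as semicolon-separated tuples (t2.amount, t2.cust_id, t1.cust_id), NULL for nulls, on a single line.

(16, 7, 7); (16, 7, 7); (78, 7, 7); (78, 7, 7); (84, 4, 4); (84, 4, 4)

INNER JOIN keeps only pairs where the ON condition holds.
Matching on t1.cust_id = t2.cust_id. A NULL in a compared column never satisfies the condition.
Matched pairs: 6.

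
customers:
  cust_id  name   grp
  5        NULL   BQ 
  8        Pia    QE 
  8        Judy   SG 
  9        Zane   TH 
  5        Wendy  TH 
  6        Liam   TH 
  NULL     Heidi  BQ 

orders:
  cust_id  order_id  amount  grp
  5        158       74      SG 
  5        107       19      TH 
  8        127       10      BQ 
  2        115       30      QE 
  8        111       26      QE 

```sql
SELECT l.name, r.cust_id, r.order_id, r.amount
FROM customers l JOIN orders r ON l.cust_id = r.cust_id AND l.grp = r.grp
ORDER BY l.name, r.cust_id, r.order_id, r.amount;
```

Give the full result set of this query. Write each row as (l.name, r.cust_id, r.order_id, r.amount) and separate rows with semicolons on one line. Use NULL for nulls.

(Pia, 8, 111, 26); (Wendy, 5, 107, 19)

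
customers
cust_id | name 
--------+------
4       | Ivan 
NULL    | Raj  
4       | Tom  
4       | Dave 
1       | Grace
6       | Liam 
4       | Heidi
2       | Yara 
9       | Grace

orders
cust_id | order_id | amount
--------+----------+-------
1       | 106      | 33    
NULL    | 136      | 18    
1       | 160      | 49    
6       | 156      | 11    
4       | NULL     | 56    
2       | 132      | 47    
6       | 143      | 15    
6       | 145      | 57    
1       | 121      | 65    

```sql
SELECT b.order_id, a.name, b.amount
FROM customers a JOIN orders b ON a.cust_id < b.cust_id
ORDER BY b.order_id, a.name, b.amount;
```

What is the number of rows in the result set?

21

INNER JOIN keeps only pairs where the ON condition holds.
Matching on a.cust_id < b.cust_id. A NULL in a compared column never satisfies the condition.
Matched pairs: 21.
Total: 21 rows.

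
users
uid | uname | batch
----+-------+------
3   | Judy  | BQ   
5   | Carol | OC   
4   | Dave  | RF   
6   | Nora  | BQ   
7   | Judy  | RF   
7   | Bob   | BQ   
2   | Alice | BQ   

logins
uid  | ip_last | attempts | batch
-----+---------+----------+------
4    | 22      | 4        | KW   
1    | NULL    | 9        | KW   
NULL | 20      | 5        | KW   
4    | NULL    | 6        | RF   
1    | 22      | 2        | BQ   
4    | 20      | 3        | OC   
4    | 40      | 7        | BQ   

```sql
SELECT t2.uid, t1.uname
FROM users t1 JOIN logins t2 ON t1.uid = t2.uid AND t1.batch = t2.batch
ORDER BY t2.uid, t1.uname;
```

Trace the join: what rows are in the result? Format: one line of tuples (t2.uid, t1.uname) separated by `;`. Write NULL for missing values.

(4, Dave)

INNER JOIN keeps only pairs where the ON condition holds.
Matching on t1.uid = t2.uid AND t1.batch = t2.batch. A NULL in a compared column never satisfies the condition.
Matched pairs: 1.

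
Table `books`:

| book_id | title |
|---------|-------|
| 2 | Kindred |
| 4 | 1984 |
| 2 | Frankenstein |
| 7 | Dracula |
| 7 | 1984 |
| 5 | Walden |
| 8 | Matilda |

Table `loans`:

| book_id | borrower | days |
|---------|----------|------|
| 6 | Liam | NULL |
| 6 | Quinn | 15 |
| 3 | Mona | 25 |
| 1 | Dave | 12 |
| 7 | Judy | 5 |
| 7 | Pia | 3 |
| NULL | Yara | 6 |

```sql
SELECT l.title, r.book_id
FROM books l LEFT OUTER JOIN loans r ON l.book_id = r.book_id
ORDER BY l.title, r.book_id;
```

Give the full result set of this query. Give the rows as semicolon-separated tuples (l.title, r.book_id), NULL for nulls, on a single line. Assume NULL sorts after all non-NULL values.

(1984, 7); (1984, 7); (1984, NULL); (Dracula, 7); (Dracula, 7); (Frankenstein, NULL); (Kindred, NULL); (Matilda, NULL); (Walden, NULL)

LEFT JOIN keeps every row from `books`; unmatched rows get NULL for `loans`'s columns.
Matching on l.book_id = r.book_id. A NULL in a compared column never satisfies the condition.
Matched pairs: 4; unmatched l rows kept: 5.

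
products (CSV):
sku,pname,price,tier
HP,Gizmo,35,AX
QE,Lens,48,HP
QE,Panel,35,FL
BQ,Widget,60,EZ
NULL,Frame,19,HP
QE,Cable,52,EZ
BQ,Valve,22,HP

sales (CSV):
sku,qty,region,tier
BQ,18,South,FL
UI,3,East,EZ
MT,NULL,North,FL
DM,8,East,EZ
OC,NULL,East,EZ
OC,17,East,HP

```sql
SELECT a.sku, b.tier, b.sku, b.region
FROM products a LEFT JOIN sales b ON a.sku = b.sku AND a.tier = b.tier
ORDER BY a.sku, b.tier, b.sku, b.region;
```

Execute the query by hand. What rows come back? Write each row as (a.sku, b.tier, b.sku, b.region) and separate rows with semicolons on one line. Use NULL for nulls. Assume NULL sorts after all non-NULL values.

LEFT JOIN keeps every row from `products`; unmatched rows get NULL for `sales`'s columns.
Matching on a.sku = b.sku AND a.tier = b.tier. A NULL in a compared column never satisfies the condition.
Matched pairs: 0; unmatched a rows kept: 7.

(BQ, NULL, NULL, NULL); (BQ, NULL, NULL, NULL); (HP, NULL, NULL, NULL); (QE, NULL, NULL, NULL); (QE, NULL, NULL, NULL); (QE, NULL, NULL, NULL); (NULL, NULL, NULL, NULL)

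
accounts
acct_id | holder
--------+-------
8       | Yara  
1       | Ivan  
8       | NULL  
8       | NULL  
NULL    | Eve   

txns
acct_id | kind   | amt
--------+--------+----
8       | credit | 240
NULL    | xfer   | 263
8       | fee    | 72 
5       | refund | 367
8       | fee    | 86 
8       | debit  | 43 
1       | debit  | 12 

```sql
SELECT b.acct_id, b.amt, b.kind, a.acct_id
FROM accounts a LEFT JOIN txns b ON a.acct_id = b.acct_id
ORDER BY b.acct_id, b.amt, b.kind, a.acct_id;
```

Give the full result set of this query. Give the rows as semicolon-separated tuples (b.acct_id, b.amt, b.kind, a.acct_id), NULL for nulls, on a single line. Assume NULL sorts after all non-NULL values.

(1, 12, debit, 1); (8, 43, debit, 8); (8, 43, debit, 8); (8, 43, debit, 8); (8, 72, fee, 8); (8, 72, fee, 8); (8, 72, fee, 8); (8, 86, fee, 8); (8, 86, fee, 8); (8, 86, fee, 8); (8, 240, credit, 8); (8, 240, credit, 8); (8, 240, credit, 8); (NULL, NULL, NULL, NULL)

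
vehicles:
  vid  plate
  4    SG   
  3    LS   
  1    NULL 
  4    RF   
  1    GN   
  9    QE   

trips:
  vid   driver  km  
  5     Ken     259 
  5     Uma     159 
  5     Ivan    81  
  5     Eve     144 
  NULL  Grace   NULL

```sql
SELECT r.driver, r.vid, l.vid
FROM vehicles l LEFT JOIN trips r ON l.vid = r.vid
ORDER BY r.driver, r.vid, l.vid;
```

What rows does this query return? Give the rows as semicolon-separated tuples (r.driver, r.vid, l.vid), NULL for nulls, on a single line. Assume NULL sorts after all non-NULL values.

(NULL, NULL, 1); (NULL, NULL, 1); (NULL, NULL, 3); (NULL, NULL, 4); (NULL, NULL, 4); (NULL, NULL, 9)

LEFT JOIN keeps every row from `vehicles`; unmatched rows get NULL for `trips`'s columns.
Matching on l.vid = r.vid. A NULL in a compared column never satisfies the condition.
Matched pairs: 0; unmatched l rows kept: 6.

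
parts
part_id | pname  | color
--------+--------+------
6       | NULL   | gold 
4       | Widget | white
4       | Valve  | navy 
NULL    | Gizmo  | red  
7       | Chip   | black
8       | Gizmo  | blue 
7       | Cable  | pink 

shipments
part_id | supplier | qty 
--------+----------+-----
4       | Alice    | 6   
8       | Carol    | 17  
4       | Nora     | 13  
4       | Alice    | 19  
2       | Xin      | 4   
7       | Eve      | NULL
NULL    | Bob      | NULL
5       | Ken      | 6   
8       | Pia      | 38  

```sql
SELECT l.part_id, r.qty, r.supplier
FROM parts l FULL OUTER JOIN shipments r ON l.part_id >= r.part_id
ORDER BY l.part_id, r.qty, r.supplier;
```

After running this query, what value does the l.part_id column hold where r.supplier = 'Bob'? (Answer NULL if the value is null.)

NULL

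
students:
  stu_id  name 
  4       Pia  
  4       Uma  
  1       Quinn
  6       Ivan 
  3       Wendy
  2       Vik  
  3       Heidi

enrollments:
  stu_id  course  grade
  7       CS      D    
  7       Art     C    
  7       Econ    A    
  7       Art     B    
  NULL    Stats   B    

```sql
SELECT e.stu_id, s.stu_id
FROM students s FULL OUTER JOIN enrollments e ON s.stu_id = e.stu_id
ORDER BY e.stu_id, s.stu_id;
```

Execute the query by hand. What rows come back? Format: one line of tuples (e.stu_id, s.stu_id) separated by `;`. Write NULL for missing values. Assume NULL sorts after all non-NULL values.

FULL OUTER JOIN keeps every row from both sides; unmatched rows get NULL for the other side's columns.
Matching on s.stu_id = e.stu_id. A NULL in a compared column never satisfies the condition.
- stu_id=4: no e row matches, row kept with e columns NULL.
- stu_id=4: no e row matches, row kept with e columns NULL.
- stu_id=1: no e row matches, row kept with e columns NULL.
- stu_id=6: no e row matches, row kept with e columns NULL.
- stu_id=3: no e row matches, row kept with e columns NULL.
- stu_id=2: no e row matches, row kept with e columns NULL.
- stu_id=3: no e row matches, row kept with e columns NULL.
- 5 row(s) from e found no s partner → padded with NULL.

(7, NULL); (7, NULL); (7, NULL); (7, NULL); (NULL, 1); (NULL, 2); (NULL, 3); (NULL, 3); (NULL, 4); (NULL, 4); (NULL, 6); (NULL, NULL)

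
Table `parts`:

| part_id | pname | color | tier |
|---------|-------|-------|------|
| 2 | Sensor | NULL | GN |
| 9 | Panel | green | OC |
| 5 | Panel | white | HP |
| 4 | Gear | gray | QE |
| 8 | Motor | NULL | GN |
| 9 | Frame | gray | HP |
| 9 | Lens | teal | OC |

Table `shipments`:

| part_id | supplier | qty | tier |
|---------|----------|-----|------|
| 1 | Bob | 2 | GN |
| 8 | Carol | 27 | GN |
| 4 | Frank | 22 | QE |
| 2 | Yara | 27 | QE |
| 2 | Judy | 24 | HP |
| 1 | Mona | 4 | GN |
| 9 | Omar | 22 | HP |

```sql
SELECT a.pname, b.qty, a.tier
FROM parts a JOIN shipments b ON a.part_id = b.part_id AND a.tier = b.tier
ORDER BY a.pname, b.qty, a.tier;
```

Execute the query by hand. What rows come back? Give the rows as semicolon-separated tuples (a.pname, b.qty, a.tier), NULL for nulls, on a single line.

INNER JOIN keeps only pairs where the ON condition holds.
Matching on a.part_id = b.part_id AND a.tier = b.tier.
- a[0] part_id=2, tier=GN → no match; dropped.
- a[1] part_id=9, tier=OC → no match; dropped.
- a[2] part_id=5, tier=HP → no match; dropped.
- a[3] part_id=4, tier=QE → 1 match(es) in b → 1 row(s).
- a[4] part_id=8, tier=GN → 1 match(es) in b → 1 row(s).
- a[5] part_id=9, tier=HP → 1 match(es) in b → 1 row(s).
- a[6] part_id=9, tier=OC → no match; dropped.
After projecting and ordering:
a.pname | b.qty | a.tier
Frame | 22 | HP
Gear | 22 | QE
Motor | 27 | GN

(Frame, 22, HP); (Gear, 22, QE); (Motor, 27, GN)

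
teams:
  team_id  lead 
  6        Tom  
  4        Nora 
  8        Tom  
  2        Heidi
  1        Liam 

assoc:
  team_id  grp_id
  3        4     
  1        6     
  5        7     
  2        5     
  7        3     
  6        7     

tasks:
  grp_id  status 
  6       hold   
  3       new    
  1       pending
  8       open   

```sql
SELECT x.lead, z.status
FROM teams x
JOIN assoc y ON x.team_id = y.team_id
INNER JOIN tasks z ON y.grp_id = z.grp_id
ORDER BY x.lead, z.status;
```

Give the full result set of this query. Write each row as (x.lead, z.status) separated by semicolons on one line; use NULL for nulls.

Step 1 — x INNER JOIN y on team_id → 3 row(s).
Then INNER JOIN `tasks z` on grp_id: keep only rows whose y.grp_id appears in z.

(Liam, hold)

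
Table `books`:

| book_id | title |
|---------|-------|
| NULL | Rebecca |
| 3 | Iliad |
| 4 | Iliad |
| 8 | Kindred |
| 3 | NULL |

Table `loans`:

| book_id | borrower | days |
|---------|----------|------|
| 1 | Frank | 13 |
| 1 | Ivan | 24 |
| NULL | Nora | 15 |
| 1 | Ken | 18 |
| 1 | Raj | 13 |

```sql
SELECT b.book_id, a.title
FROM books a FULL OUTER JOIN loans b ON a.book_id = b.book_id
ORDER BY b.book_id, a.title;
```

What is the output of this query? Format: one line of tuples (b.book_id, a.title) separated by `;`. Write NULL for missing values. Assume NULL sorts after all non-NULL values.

(1, NULL); (1, NULL); (1, NULL); (1, NULL); (NULL, Iliad); (NULL, Iliad); (NULL, Kindred); (NULL, Rebecca); (NULL, NULL); (NULL, NULL)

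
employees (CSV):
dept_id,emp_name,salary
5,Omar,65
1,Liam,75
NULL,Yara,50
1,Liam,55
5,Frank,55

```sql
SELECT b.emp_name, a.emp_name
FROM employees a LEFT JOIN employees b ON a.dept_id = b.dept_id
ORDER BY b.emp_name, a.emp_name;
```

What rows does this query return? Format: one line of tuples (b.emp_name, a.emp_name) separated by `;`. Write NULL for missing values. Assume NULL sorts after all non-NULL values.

(Frank, Frank); (Frank, Omar); (Liam, Liam); (Liam, Liam); (Liam, Liam); (Liam, Liam); (Omar, Frank); (Omar, Omar); (NULL, Yara)

LEFT JOIN keeps every row from `employees a`; unmatched rows get NULL for `employees b`'s columns.
Matching on a.dept_id = b.dept_id. A NULL in a compared column never satisfies the condition.
- a row (dept_id=5): matches 2 b row(s) → 2 output row(s).
- a row (dept_id=1): matches 2 b row(s) → 2 output row(s).
- a row (dept_id=NULL): no match → kept, b columns NULL.
- a row (dept_id=1): matches 2 b row(s) → 2 output row(s).
- a row (dept_id=5): matches 2 b row(s) → 2 output row(s).
After projecting and ordering:
b.emp_name | a.emp_name
Frank | Frank
Frank | Omar
Liam | Liam
Liam | Liam
Liam | Liam
Liam | Liam
Omar | Frank
Omar | Omar
NULL | Yara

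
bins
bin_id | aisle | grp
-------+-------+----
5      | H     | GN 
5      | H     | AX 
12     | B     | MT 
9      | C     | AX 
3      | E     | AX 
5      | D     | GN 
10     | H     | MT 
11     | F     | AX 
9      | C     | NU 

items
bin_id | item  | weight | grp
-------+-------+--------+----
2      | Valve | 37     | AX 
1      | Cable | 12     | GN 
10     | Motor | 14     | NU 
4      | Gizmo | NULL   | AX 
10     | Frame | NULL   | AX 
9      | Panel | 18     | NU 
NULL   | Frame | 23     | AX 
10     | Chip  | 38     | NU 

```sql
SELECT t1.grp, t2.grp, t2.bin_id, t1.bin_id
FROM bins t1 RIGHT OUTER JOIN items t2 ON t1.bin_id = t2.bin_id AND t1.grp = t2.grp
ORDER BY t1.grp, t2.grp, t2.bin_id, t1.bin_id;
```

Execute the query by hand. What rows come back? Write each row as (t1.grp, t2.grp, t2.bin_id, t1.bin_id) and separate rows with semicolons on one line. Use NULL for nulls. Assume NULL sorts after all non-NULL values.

(NU, NU, 9, 9); (NULL, AX, 2, NULL); (NULL, AX, 4, NULL); (NULL, AX, 10, NULL); (NULL, AX, NULL, NULL); (NULL, GN, 1, NULL); (NULL, NU, 10, NULL); (NULL, NU, 10, NULL)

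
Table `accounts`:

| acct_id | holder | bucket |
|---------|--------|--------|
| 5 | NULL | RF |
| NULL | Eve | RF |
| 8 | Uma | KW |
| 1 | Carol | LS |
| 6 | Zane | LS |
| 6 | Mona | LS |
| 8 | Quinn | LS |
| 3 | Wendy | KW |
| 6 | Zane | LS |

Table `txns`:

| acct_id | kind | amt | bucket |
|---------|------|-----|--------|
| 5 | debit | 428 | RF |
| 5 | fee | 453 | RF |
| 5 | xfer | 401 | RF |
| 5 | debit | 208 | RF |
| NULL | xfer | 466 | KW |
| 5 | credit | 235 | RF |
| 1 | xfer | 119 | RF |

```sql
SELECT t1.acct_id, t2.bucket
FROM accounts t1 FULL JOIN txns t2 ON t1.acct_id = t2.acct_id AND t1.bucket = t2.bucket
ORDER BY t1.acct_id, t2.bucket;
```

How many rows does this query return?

FULL OUTER JOIN keeps every row from both sides; unmatched rows get NULL for the other side's columns.
Matching on t1.acct_id = t2.acct_id AND t1.bucket = t2.bucket. A NULL in a compared column never satisfies the condition.
- t1 (acct_id=5, bucket=RF) pairs with 5 row(s) of t2.
- t1 (acct_id=NULL, bucket=RF) has no partner → padded with NULL.
- t1 (acct_id=8, bucket=KW) has no partner → padded with NULL.
- t1 (acct_id=1, bucket=LS) has no partner → padded with NULL.
- t1 (acct_id=6, bucket=LS) has no partner → padded with NULL.
- t1 (acct_id=6, bucket=LS) has no partner → padded with NULL.
- t1 (acct_id=8, bucket=LS) has no partner → padded with NULL.
- t1 (acct_id=3, bucket=KW) has no partner → padded with NULL.
- t1 (acct_id=6, bucket=LS) has no partner → padded with NULL.
- 2 row(s) from t2 found no t1 partner → padded with NULL.
Total: 5 matched + 10 padded = 15 rows.

15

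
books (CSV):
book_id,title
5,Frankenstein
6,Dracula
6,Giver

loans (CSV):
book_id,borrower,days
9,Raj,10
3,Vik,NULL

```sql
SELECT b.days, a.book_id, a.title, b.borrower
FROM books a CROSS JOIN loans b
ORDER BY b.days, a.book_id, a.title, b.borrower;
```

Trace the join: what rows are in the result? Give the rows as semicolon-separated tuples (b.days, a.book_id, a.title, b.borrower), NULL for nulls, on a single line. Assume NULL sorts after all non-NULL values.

CROSS JOIN pairs every row of `books` with every row of `loans`: 3 × 2 = 6 rows.
After projecting and ordering:
b.days | a.book_id | a.title | b.borrower
10 | 5 | Frankenstein | Raj
10 | 6 | Dracula | Raj
10 | 6 | Giver | Raj
NULL | 5 | Frankenstein | Vik
NULL | 6 | Dracula | Vik
NULL | 6 | Giver | Vik

(10, 5, Frankenstein, Raj); (10, 6, Dracula, Raj); (10, 6, Giver, Raj); (NULL, 5, Frankenstein, Vik); (NULL, 6, Dracula, Vik); (NULL, 6, Giver, Vik)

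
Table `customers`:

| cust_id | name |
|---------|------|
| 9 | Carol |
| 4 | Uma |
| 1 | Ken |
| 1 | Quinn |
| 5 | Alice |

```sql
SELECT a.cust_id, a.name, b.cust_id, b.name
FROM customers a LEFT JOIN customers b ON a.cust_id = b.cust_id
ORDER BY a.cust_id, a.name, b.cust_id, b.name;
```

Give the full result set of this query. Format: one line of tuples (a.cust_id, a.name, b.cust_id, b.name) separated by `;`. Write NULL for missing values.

LEFT JOIN keeps every row from `customers a`; unmatched rows get NULL for `customers b`'s columns.
Matching on a.cust_id = b.cust_id.
- a (cust_id=9) pairs with 1 row(s) of b.
- a (cust_id=4) pairs with 1 row(s) of b.
- a (cust_id=1) pairs with 2 row(s) of b.
- a (cust_id=1) pairs with 2 row(s) of b.
- a (cust_id=5) pairs with 1 row(s) of b.
After projecting and ordering:
a.cust_id | a.name | b.cust_id | b.name
1 | Ken | 1 | Ken
1 | Ken | 1 | Quinn
1 | Quinn | 1 | Ken
1 | Quinn | 1 | Quinn
4 | Uma | 4 | Uma
5 | Alice | 5 | Alice
9 | Carol | 9 | Carol

(1, Ken, 1, Ken); (1, Ken, 1, Quinn); (1, Quinn, 1, Ken); (1, Quinn, 1, Quinn); (4, Uma, 4, Uma); (5, Alice, 5, Alice); (9, Carol, 9, Carol)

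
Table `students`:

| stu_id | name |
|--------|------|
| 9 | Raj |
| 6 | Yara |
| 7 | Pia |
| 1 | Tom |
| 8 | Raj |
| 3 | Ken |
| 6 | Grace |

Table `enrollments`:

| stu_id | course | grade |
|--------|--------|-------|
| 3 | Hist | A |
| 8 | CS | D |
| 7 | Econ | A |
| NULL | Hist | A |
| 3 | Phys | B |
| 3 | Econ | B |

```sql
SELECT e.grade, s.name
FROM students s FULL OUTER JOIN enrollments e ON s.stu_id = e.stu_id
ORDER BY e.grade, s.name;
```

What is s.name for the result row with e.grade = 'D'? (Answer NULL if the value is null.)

FULL OUTER JOIN keeps every row from both sides; unmatched rows get NULL for the other side's columns.
Matching on s.stu_id = e.stu_id. A NULL in a compared column never satisfies the condition.
- s (stu_id=9) has no partner → padded with NULL.
- s (stu_id=6) has no partner → padded with NULL.
- s (stu_id=7) pairs with 1 row(s) of e.
- s (stu_id=1) has no partner → padded with NULL.
- s (stu_id=8) pairs with 1 row(s) of e.
- s (stu_id=3) pairs with 3 row(s) of e.
- s (stu_id=6) has no partner → padded with NULL.
- 1 row(s) from e found no s partner → padded with NULL.

Raj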